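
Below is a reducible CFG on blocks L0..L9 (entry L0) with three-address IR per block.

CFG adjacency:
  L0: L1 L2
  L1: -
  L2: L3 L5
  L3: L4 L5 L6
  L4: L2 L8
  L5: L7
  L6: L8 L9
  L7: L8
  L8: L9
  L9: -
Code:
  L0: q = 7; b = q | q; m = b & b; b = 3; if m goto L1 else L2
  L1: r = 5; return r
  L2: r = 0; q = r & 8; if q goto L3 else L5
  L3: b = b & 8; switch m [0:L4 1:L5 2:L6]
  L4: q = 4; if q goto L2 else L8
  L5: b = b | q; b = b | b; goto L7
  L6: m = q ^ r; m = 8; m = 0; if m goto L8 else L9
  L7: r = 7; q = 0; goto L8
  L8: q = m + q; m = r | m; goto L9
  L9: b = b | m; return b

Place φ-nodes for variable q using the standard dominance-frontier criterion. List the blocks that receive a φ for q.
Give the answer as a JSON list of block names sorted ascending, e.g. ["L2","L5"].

idom tree: L1←L0 L2←L0 L3←L2 L4←L3 L5←L2 L6←L3 L7←L5 L8←L2 L9←L2
Dom∩ at merges:
  L2: preds {L0,L4}: {L0} ∩ {L0,L2,L3,L4} = {L0}; idom=L0
  L5: preds {L2,L3}: {L0,L2} ∩ {L0,L2,L3} = {L0,L2}; idom=L2
  L8: preds {L4,L6,L7}: {L0,L2,L3,L4} ∩ {L0,L2,L3,L6} ∩ {L0,L2,L5,L7} = {L0,L2}; idom=L2
  L9: preds {L6,L8}: {L0,L2,L3,L6} ∩ {L0,L2,L8} = {L0,L2}; idom=L2

DF derivation:
  L2←L0: walk · to L0
  L2←L4: walk L4→L3→L2 to L0
  L5←L2: walk · to L2
  L5←L3: walk L3 to L2
  L8←L4: walk L4→L3 to L2
  L8←L6: walk L6→L3 to L2
  L8←L7: walk L7→L5 to L2
  L9←L6: walk L6→L3 to L2
  L9←L8: walk L8 to L2
  L0: DF=∅
  L1: DF=∅
  L2: DF={L2}
  L3: DF={L2,L5,L8,L9}
  L4: DF={L2,L8}
  L5: DF={L8}
  L6: DF={L8,L9}
  L7: DF={L8}
  L8: DF={L9}
  L9: DF=∅

φ for q: defs {L0,L2,L4,L7,L8}
  DF⁺ = {L2,L8,L9}

Answer: ["L2", "L8", "L9"]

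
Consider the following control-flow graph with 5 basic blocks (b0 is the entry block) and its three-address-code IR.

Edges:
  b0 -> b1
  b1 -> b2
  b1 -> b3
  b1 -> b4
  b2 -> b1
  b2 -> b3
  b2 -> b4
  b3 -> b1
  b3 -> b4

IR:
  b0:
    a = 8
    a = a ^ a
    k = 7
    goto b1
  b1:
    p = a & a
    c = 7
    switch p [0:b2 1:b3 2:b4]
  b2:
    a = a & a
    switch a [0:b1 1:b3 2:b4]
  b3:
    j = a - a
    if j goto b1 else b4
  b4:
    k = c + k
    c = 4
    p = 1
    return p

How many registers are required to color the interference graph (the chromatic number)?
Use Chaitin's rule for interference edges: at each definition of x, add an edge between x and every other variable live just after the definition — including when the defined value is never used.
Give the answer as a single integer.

Answer: 4

Derivation:
def/use:
  b0: def={a,k} ue=∅
  b1: def={c,p} ue={a}
  b2: def={a} ue={a}
  b3: def={j} ue={a}
  b4: def={c,k,p} ue={c,k}

Liveness:
  live b0: ∅→{a,k}
  live b1: {a,k}→{a,c,k}
  live b2: {a,c,k}→{a,c,k}
  live b3: {a,c,k}→{a,c,k}
  live b4: {c,k}→∅

Conflict graph:
  a↔{c,j,k,p}
  c↔{a,j,k,p}
  j↔{a,c,k}
  k↔{a,c,j,p}
  p↔{a,c,k}

Colouring:
  {a,c,j,k} pairwise interfere (4-clique) ⇒ χ ≥ 4
  assign a→R0 c→R1 j→R3 k→R2 p→R3 — no edge inside a register ⇒ χ ≤ 4
  χ = 4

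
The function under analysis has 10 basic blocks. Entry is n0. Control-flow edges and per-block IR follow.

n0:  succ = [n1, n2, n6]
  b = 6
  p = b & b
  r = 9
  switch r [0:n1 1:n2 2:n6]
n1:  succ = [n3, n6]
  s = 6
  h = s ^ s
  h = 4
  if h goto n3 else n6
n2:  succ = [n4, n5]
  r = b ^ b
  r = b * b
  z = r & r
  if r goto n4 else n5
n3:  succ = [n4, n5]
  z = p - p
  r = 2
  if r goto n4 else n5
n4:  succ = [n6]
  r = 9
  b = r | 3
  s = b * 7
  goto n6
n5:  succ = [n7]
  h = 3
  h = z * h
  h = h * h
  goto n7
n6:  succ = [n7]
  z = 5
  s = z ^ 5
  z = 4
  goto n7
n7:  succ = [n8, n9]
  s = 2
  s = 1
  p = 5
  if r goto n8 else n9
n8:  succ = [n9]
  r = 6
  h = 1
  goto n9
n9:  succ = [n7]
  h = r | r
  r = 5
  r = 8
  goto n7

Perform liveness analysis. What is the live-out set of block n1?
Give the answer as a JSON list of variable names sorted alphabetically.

Answer: ["p", "r"]

Derivation:
Per-block:
  n0: {b,p,r} / ∅
  n1: {h,s} / ∅
  n2: {r,z} / {b}
  n3: {r,z} / {p}
  n4: {b,r,s} / ∅
  n5: {h} / {z}
  n6: {s,z} / ∅
  n7: {p,s} / {r}
  n8: {h,r} / ∅
  n9: {h,r} / {r}

Liveness:
  n0: in=∅ out={b,p,r}
  n1: in={p,r} out={p,r}
  n2: in={b} out={r,z}
  n3: in={p} out={r,z}
  n4: in=∅ out={r}
  n5: in={r,z} out={r}
  n6: in={r} out={r}
  n7: in={r} out={r}
  n8: in=∅ out={r}
  n9: in={r} out={r}

live-out(n1) = ["p", "r"]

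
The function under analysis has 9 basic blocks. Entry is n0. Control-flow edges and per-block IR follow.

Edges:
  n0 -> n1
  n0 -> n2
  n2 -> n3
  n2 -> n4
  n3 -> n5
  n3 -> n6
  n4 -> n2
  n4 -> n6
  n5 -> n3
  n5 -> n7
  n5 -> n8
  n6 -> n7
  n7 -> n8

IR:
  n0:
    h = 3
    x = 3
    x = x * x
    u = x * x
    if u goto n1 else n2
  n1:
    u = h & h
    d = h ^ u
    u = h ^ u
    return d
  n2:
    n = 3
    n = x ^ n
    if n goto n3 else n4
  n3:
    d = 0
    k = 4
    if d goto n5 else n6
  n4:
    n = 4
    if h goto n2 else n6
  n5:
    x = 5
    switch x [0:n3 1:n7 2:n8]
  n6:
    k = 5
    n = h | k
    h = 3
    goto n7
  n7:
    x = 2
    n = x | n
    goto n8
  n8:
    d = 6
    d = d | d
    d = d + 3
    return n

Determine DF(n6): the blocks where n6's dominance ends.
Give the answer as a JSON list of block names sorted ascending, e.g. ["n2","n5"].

Answer: ["n7"]

Analysis:
idom tree: n1←n0 n2←n0 n3←n2 n4←n2 n5←n3 n6←n2 n7←n2 n8←n2
Join-block Dom:
  n2: preds {n0,n4}: {n0} ∩ {n0,n2,n4} = {n0}; idom=n0
  n3: preds {n2,n5}: {n0,n2} ∩ {n0,n2,n3,n5} = {n0,n2}; idom=n2
  n6: preds {n3,n4}: {n0,n2,n3} ∩ {n0,n2,n4} = {n0,n2}; idom=n2
  n7: preds {n5,n6}: {n0,n2,n3,n5} ∩ {n0,n2,n6} = {n0,n2}; idom=n2
  n8: preds {n5,n7}: {n0,n2,n3,n5} ∩ {n0,n2,n7} = {n0,n2}; idom=n2

Frontier:
  n2←n0: walk · to n0
  n2←n4: walk n4→n2 to n0
  n3←n2: walk · to n2
  n3←n5: walk n5→n3 to n2
  n6←n3: walk n3 to n2
  n6←n4: walk n4 to n2
  n7←n5: walk n5→n3 to n2
  n7←n6: walk n6 to n2
  n8←n5: walk n5→n3 to n2
  n8←n7: walk n7 to n2
  n0 → ∅
  n1 → ∅
  n2 → {n2}
  n3 → {n3,n6,n7,n8}
  n4 → {n2,n6}
  n5 → {n3,n7,n8}
  n6 → {n7}
  n7 → {n8}
  n8 → ∅

DF(n6) = ["n7"]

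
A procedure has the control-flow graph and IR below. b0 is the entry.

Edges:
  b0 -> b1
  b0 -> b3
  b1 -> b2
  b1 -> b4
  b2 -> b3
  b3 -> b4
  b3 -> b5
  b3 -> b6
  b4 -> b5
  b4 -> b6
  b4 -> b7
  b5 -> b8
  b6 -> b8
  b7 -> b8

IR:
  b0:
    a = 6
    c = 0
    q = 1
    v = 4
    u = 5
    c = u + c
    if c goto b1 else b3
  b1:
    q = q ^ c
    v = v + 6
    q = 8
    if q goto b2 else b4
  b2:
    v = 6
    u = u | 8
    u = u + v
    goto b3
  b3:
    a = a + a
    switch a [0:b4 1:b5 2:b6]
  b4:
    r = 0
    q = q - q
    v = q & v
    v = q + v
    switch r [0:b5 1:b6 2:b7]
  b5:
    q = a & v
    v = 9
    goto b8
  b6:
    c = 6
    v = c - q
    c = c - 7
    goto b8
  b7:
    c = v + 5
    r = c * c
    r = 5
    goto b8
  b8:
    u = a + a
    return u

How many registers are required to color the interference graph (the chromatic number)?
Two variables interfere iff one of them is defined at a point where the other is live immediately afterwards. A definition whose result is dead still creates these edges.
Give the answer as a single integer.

Block summaries:
  b0: {a,c,q,u,v} / ∅
  b1: {q,v} / {c,q,v}
  b2: {u,v} / {u}
  b3: {a} / {a}
  b4: {q,r,v} / {q,v}
  b5: {q,v} / {a,v}
  b6: {c,v} / {q}
  b7: {c,r} / {v}
  b8: {u} / {a}

Live sets:
  b0: in=∅ out={a,c,q,u,v}
  b1: in={a,c,q,u,v} out={a,q,u,v}
  b2: in={a,q,u} out={a,q,v}
  b3: in={a,q,v} out={a,q,v}
  b4: in={a,q,v} out={a,q,v}
  b5: in={a,v} out={a}
  b6: in={a,q} out={a}
  b7: in={a,v} out={a}
  b8: in={a} out=∅

Conflict graph:
  a↔{c,q,r,u,v}
  c↔{a,q,u,v}
  q↔{a,c,r,u,v}
  r↔{a,q,v}
  u↔{a,c,q,v}
  v↔{a,c,q,r,u}

Chromatic number:
  clique {a,c,q,u,v} ⇒ need ≥ 5
  assign a→r0 c→r3 q→r1 r→r3 u→r4 v→r2 — no edge inside a register ⇒ χ ≤ 5
  χ = 5

Answer: 5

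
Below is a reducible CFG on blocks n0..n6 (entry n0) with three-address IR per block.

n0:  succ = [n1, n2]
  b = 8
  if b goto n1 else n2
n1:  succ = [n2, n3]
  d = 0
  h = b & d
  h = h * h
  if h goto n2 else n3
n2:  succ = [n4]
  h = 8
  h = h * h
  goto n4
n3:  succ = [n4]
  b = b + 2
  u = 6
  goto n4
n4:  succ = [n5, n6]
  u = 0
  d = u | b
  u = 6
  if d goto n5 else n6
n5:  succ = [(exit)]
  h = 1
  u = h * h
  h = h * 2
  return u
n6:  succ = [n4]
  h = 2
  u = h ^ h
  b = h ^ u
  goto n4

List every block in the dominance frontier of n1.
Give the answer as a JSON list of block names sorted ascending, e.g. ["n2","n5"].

idom tree: n1←n0 n2←n0 n3←n1 n4←n0 n5←n4 n6←n4
Join-block Dom:
  n2: preds {n0,n1}: {n0} ∩ {n0,n1} = {n0}; idom=n0
  n4: preds {n2,n3,n6}: {n0,n2} ∩ {n0,n1,n3} ∩ {n0,n4,n6} = {n0}; idom=n0

DF derivation:
  n2←n0: walk · to n0
  n2←n1: walk n1 to n0
  n4←n2: walk n2 to n0
  n4←n3: walk n3→n1 to n0
  n4←n6: walk n6→n4 to n0
  n0: DF=∅
  n1: DF={n2,n4}
  n2: DF={n4}
  n3: DF={n4}
  n4: DF={n4}
  n5: DF=∅
  n6: DF={n4}

DF(n1) = ["n2", "n4"]

Answer: ["n2", "n4"]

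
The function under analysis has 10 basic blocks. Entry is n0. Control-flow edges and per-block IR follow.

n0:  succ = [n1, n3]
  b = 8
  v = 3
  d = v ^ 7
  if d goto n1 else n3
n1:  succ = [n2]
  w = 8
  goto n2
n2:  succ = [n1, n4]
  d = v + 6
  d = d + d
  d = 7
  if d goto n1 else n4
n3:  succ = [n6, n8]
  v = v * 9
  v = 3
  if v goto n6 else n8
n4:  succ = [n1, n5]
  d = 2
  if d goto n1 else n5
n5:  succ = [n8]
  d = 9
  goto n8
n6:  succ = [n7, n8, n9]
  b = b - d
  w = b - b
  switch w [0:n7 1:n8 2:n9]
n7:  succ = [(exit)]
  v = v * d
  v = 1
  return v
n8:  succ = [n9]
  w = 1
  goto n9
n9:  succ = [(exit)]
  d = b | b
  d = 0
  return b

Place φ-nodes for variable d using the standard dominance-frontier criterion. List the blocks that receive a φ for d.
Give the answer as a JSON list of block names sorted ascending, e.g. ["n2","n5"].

Answer: ["n1", "n8", "n9"]

Derivation:
idom tree: n1←n0 n2←n1 n3←n0 n4←n2 n5←n4 n6←n3 n7←n6 n8←n0 n9←n0
Dom∩ at merges:
  n1: preds {n0,n2,n4}: {n0} ∩ {n0,n1,n2} ∩ {n0,n1,n2,n4} = {n0}; idom=n0
  n8: preds {n3,n5,n6}: {n0,n3} ∩ {n0,n1,n2,n4,n5} ∩ {n0,n3,n6} = {n0}; idom=n0
  n9: preds {n6,n8}: {n0,n3,n6} ∩ {n0,n8} = {n0}; idom=n0

DF walk-up:
  join n1 pred n0: · stop@n0
  join n1 pred n2: n2→n1 stop@n0
  join n1 pred n4: n4→n2→n1 stop@n0
  join n8 pred n3: n3 stop@n0
  join n8 pred n5: n5→n4→n2→n1 stop@n0
  join n8 pred n6: n6→n3 stop@n0
  join n9 pred n6: n6→n3 stop@n0
  join n9 pred n8: n8 stop@n0
  DF(n0)=∅
  DF(n1)={n1,n8}
  DF(n2)={n1,n8}
  DF(n3)={n8,n9}
  DF(n4)={n1,n8}
  DF(n5)={n8}
  DF(n6)={n8,n9}
  DF(n7)=∅
  DF(n8)={n9}
  DF(n9)=∅

φ for d: defs {n0,n2,n4,n5,n9}
  DF⁺ = {n1,n8,n9}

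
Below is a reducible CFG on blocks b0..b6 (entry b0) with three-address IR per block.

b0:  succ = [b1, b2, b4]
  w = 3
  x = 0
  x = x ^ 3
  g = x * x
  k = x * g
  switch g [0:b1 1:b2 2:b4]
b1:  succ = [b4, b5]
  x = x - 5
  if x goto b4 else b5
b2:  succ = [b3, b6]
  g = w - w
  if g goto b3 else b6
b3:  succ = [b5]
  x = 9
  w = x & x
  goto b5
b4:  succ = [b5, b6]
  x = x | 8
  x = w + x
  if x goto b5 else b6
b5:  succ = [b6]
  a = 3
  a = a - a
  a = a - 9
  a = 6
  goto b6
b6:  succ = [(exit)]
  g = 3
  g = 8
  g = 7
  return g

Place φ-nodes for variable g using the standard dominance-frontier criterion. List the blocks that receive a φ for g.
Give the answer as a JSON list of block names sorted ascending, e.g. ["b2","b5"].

Answer: ["b5", "b6"]

Working:
idom tree: b1←b0 b2←b0 b3←b2 b4←b0 b5←b0 b6←b0
Dom∩ at merges:
  b4: preds {b0,b1}: {b0} ∩ {b0,b1} = {b0}; idom=b0
  b5: preds {b1,b3,b4}: {b0,b1} ∩ {b0,b2,b3} ∩ {b0,b4} = {b0}; idom=b0
  b6: preds {b2,b4,b5}: {b0,b2} ∩ {b0,b4} ∩ {b0,b5} = {b0}; idom=b0

DF derivation:
  join b4 pred b0: · stop@b0
  join b4 pred b1: b1 stop@b0
  join b5 pred b1: b1 stop@b0
  join b5 pred b3: b3→b2 stop@b0
  join b5 pred b4: b4 stop@b0
  join b6 pred b2: b2 stop@b0
  join b6 pred b4: b4 stop@b0
  join b6 pred b5: b5 stop@b0
  b0: DF=∅
  b1: DF={b4,b5}
  b2: DF={b5,b6}
  b3: DF={b5}
  b4: DF={b5,b6}
  b5: DF={b6}
  b6: DF=∅

φ for g: defs {b0,b2,b6}
  DF⁺ = {b5,b6}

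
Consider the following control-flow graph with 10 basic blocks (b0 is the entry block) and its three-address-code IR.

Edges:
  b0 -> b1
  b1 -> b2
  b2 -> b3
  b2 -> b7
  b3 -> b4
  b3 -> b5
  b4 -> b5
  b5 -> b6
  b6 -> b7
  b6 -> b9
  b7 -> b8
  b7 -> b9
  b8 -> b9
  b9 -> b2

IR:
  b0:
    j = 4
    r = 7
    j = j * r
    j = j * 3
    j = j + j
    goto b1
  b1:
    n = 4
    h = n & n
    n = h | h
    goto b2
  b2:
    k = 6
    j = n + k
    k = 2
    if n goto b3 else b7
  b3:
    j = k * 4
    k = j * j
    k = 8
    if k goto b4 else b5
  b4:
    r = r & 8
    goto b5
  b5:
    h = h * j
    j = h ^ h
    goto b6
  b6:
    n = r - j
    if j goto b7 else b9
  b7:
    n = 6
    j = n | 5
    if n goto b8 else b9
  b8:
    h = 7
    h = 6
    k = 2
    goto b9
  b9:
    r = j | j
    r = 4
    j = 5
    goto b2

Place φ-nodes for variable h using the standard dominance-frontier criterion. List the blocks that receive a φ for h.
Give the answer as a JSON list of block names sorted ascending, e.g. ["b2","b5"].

Answer: ["b2", "b7", "b9"]

Working:
idom tree: b1←b0 b2←b1 b3←b2 b4←b3 b5←b3 b6←b5 b7←b2 b8←b7 b9←b2
Join-block Dom:
  b2: preds {b1,b9}: {b0,b1} ∩ {b0,b1,b2,b9} = {b0,b1}; idom=b1
  b5: preds {b3,b4}: {b0,b1,b2,b3} ∩ {b0,b1,b2,b3,b4} = {b0,b1,b2,b3}; idom=b3
  b7: preds {b2,b6}: {b0,b1,b2} ∩ {b0,b1,b2,b3,b5,b6} = {b0,b1,b2}; idom=b2
  b9: preds {b6,b7,b8}: {b0,b1,b2,b3,b5,b6} ∩ {b0,b1,b2,b7} ∩ {b0,b1,b2,b7,b8} = {b0,b1,b2}; idom=b2

DF derivation:
  b2←b1: walk · to b1
  b2←b9: walk b9→b2 to b1
  b5←b3: walk · to b3
  b5←b4: walk b4 to b3
  b7←b2: walk · to b2
  b7←b6: walk b6→b5→b3 to b2
  b9←b6: walk b6→b5→b3 to b2
  b9←b7: walk b7 to b2
  b9←b8: walk b8→b7 to b2
  b0 → ∅
  b1 → ∅
  b2 → {b2}
  b3 → {b7,b9}
  b4 → {b5}
  b5 → {b7,b9}
  b6 → {b7,b9}
  b7 → {b9}
  b8 → {b9}
  b9 → {b2}

φ for h: defs {b1,b5,b8}
  DF⁺ = {b2,b7,b9}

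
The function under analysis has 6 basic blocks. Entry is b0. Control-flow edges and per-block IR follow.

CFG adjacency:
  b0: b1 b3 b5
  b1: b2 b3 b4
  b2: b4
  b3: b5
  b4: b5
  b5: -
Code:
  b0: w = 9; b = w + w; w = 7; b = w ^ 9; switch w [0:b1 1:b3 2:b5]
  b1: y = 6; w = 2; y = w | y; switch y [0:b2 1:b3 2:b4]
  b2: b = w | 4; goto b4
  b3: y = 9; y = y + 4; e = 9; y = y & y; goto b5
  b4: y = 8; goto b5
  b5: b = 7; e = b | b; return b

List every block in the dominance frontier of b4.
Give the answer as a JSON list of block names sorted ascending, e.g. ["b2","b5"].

Answer: ["b5"]

Working:
idom tree: b1←b0 b2←b1 b3←b0 b4←b1 b5←b0
Join-block Dom:
  b3: preds {b0,b1}: {b0} ∩ {b0,b1} = {b0}; idom=b0
  b4: preds {b1,b2}: {b0,b1} ∩ {b0,b1,b2} = {b0,b1}; idom=b1
  b5: preds {b0,b3,b4}: {b0} ∩ {b0,b3} ∩ {b0,b1,b4} = {b0}; idom=b0

DF walk-up:
  b3←b0: walk · to b0
  b3←b1: walk b1 to b0
  b4←b1: walk · to b1
  b4←b2: walk b2 to b1
  b5←b0: walk · to b0
  b5←b3: walk b3 to b0
  b5←b4: walk b4→b1 to b0
  b0 → ∅
  b1 → {b3,b5}
  b2 → {b4}
  b3 → {b5}
  b4 → {b5}
  b5 → ∅

DF(b4) = ["b5"]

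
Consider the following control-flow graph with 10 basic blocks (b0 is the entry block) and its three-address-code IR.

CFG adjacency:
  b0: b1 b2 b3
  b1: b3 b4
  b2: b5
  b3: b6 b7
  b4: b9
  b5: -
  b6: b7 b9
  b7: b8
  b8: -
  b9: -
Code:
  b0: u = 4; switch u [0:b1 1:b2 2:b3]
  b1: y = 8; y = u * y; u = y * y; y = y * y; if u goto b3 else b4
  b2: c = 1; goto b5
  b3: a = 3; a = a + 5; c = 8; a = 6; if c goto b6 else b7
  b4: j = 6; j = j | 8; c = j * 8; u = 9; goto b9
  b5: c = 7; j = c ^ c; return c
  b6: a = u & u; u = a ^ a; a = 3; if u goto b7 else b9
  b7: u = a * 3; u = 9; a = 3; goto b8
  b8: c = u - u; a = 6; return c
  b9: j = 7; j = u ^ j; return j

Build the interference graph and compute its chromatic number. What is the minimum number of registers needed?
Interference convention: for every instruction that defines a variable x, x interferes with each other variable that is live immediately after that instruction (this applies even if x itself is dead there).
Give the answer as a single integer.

def/use:
  b0 def {u} use ∅
  b1 def {u,y} use {u}
  b2 def {c} use ∅
  b3 def {a,c} use ∅
  b4 def {c,j,u} use ∅
  b5 def {c,j} use ∅
  b6 def {a,u} use {u}
  b7 def {a,u} use {a}
  b8 def {a,c} use {u}
  b9 def {j} use {u}

Liveness:
  b0: in=∅ out={u}
  b1: in={u} out={u}
  b2: in=∅ out=∅
  b3: in={u} out={a,u}
  b4: in=∅ out={u}
  b5: in=∅ out=∅
  b6: in={u} out={a,u}
  b7: in={a} out={u}
  b8: in={u} out=∅
  b9: in={u} out=∅

Conflict graph:
  a↔{c,u}
  c↔{a,j,u}
  j↔{c,u}
  u↔{a,c,j,y}
  y↔{u}

Chromatic number:
  lower bound: {a,c,u} mutually conflict ⇒ χ ≥ 3
  3-colouring: R0={u}  R1={c,y}  R2={a,j}
  χ = 3

Answer: 3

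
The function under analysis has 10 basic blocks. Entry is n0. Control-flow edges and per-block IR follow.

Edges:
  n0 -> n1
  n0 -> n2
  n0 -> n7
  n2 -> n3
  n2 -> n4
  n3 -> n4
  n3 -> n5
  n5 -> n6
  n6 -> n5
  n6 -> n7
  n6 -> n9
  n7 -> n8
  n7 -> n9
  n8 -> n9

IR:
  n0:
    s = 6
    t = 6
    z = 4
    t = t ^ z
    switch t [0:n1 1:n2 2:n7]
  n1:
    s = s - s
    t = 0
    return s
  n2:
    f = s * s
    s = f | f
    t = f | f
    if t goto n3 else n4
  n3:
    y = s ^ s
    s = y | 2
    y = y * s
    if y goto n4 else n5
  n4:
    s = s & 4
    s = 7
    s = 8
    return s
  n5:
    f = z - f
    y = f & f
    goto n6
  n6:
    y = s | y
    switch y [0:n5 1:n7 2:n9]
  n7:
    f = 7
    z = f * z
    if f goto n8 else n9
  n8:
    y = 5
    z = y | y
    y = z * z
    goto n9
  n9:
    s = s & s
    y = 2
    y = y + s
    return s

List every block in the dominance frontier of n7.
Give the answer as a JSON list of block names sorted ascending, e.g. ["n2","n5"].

idom tree: n1←n0 n2←n0 n3←n2 n4←n2 n5←n3 n6←n5 n7←n0 n8←n7 n9←n0
Dom at joins:
  n4: preds {n2,n3}: {n0,n2} ∩ {n0,n2,n3} = {n0,n2}; idom=n2
  n5: preds {n3,n6}: {n0,n2,n3} ∩ {n0,n2,n3,n5,n6} = {n0,n2,n3}; idom=n3
  n7: preds {n0,n6}: {n0} ∩ {n0,n2,n3,n5,n6} = {n0}; idom=n0
  n9: preds {n6,n7,n8}: {n0,n2,n3,n5,n6} ∩ {n0,n7} ∩ {n0,n7,n8} = {n0}; idom=n0

DF derivation:
  join n4 pred n2: · stop@n2
  join n4 pred n3: n3 stop@n2
  join n5 pred n3: · stop@n3
  join n5 pred n6: n6→n5 stop@n3
  join n7 pred n0: · stop@n0
  join n7 pred n6: n6→n5→n3→n2 stop@n0
  join n9 pred n6: n6→n5→n3→n2 stop@n0
  join n9 pred n7: n7 stop@n0
  join n9 pred n8: n8→n7 stop@n0
  n0: DF=∅
  n1: DF=∅
  n2: DF={n7,n9}
  n3: DF={n4,n7,n9}
  n4: DF=∅
  n5: DF={n5,n7,n9}
  n6: DF={n5,n7,n9}
  n7: DF={n9}
  n8: DF={n9}
  n9: DF=∅

DF(n7) = ["n9"]

Answer: ["n9"]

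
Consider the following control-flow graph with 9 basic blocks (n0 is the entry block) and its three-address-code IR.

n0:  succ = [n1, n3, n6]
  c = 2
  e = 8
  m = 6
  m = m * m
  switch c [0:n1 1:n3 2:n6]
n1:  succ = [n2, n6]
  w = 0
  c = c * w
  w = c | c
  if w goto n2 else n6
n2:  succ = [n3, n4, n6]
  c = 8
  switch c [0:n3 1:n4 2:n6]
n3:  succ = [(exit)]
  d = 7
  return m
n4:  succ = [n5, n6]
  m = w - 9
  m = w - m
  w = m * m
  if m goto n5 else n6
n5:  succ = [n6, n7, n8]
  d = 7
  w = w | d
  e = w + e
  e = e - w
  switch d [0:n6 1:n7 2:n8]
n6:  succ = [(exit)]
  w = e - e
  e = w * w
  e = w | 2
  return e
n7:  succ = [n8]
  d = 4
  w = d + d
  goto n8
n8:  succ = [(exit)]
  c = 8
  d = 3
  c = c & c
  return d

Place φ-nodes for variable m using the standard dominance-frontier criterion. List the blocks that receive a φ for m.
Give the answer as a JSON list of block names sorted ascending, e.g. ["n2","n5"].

idom tree: n1←n0 n2←n1 n3←n0 n4←n2 n5←n4 n6←n0 n7←n5 n8←n5
Dom∩ at merges:
  n3: preds {n0,n2}: {n0} ∩ {n0,n1,n2} = {n0}; idom=n0
  n6: preds {n0,n1,n2,n4,n5}: {n0} ∩ {n0,n1} ∩ {n0,n1,n2} ∩ {n0,n1,n2,n4} ∩ {n0,n1,n2,n4,n5} = {n0}; idom=n0
  n8: preds {n5,n7}: {n0,n1,n2,n4,n5} ∩ {n0,n1,n2,n4,n5,n7} = {n0,n1,n2,n4,n5}; idom=n5

Frontier:
  n3←n0: walk · to n0
  n3←n2: walk n2→n1 to n0
  n6←n0: walk · to n0
  n6←n1: walk n1 to n0
  n6←n2: walk n2→n1 to n0
  n6←n4: walk n4→n2→n1 to n0
  n6←n5: walk n5→n4→n2→n1 to n0
  n8←n5: walk · to n5
  n8←n7: walk n7 to n5
  DF(n0)=∅
  DF(n1)={n3,n6}
  DF(n2)={n3,n6}
  DF(n3)=∅
  DF(n4)={n6}
  DF(n5)={n6}
  DF(n6)=∅
  DF(n7)={n8}
  DF(n8)=∅

φ for m: defs {n0,n4}
  DF⁺ = {n6}

Answer: ["n6"]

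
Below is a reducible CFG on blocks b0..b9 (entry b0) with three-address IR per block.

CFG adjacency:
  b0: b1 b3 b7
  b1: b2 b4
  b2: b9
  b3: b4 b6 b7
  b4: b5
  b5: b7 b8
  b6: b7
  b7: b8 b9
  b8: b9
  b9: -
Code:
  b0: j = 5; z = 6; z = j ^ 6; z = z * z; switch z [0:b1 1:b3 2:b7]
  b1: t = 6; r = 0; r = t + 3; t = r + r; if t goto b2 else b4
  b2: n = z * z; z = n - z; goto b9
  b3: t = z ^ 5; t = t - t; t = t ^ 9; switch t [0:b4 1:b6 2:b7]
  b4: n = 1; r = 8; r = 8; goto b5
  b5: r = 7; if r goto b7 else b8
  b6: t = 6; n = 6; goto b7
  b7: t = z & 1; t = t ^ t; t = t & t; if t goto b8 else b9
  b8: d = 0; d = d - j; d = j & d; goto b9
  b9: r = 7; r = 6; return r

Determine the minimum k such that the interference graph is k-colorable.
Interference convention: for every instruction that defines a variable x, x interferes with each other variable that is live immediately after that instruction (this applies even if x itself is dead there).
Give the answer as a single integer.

Answer: 4

Derivation:
Block summaries:
  b0 def {j,z} use ∅
  b1 def {r,t} use ∅
  b2 def {n,z} use {z}
  b3 def {t} use {z}
  b4 def {n,r} use ∅
  b5 def {r} use ∅
  b6 def {n,t} use ∅
  b7 def {t} use {z}
  b8 def {d} use {j}
  b9 def {r} use ∅

Liveness:
  b0: in=∅ out={j,z}
  b1: in={j,z} out={j,z}
  b2: in={z} out=∅
  b3: in={j,z} out={j,z}
  b4: in={j,z} out={j,z}
  b5: in={j,z} out={j,z}
  b6: in={j,z} out={j,z}
  b7: in={j,z} out={j}
  b8: in={j} out=∅
  b9: in=∅ out=∅

Conflict graph:
  d↔{j}
  j↔{d,n,r,t,z}
  n↔{j,z}
  r↔{j,t,z}
  t↔{j,r,z}
  z↔{j,n,r,t}

Colouring:
  lower bound: {j,r,t,z} mutually conflict ⇒ χ ≥ 4
  4-colouring: r0={j}  r1={d,z}  r2={n,r}  r3={t}
  χ = 4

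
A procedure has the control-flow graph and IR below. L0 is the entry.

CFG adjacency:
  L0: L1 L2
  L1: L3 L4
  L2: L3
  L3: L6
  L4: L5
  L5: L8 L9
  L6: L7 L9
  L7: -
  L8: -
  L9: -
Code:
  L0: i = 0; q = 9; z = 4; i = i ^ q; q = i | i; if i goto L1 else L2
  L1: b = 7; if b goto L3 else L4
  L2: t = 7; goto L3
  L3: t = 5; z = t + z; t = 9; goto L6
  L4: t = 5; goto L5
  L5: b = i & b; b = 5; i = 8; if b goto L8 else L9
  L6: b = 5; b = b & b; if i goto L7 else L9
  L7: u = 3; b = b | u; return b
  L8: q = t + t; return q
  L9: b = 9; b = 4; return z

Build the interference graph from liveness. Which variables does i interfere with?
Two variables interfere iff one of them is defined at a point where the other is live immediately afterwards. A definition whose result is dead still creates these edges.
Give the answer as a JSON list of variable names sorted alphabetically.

def/use:
  L0 def {i,q,z} use ∅
  L1 def {b} use ∅
  L2 def {t} use ∅
  L3 def {t,z} use {z}
  L4 def {t} use ∅
  L5 def {b,i} use {b,i}
  L6 def {b} use {i}
  L7 def {b,u} use {b}
  L8 def {q} use {t}
  L9 def {b} use {z}

Backward fixpoint:
  L0 li=∅ lo={i,z}
  L1 li={i,z} lo={b,i,z}
  L2 li={i,z} lo={i,z}
  L3 li={i,z} lo={i,z}
  L4 li={b,i,z} lo={b,i,t,z}
  L5 li={b,i,t,z} lo={t,z}
  L6 li={i,z} lo={b,z}
  L7 li={b} lo=∅
  L8 li={t} lo=∅
  L9 li={z} lo=∅

Conflict graph:
  b↔{i,t,u,z}
  i↔{b,q,t,z}
  q↔{i,z}
  t↔{b,i,z}
  u↔{b}
  z↔{b,i,q,t}

N(i) = ["b", "q", "t", "z"]

Answer: ["b", "q", "t", "z"]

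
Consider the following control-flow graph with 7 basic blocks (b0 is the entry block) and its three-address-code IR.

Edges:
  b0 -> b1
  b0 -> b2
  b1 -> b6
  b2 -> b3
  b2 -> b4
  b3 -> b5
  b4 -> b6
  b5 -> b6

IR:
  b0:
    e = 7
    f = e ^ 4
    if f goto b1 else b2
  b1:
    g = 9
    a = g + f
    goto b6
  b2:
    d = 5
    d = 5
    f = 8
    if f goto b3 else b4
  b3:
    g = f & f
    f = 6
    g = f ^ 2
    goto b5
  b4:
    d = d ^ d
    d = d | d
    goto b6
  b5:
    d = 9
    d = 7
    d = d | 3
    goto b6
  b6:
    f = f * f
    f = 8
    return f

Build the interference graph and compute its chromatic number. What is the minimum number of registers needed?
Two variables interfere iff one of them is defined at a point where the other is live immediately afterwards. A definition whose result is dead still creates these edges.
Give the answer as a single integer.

Answer: 2

Working:
def/use:
  b0: def={e,f} ue=∅
  b1: def={a,g} ue={f}
  b2: def={d,f} ue=∅
  b3: def={f,g} ue={f}
  b4: def={d} ue={d}
  b5: def={d} ue=∅
  b6: def={f} ue={f}

Liveness:
  live b0: ∅→{f}
  live b1: {f}→{f}
  live b2: ∅→{d,f}
  live b3: {f}→{f}
  live b4: {d,f}→{f}
  live b5: {f}→{f}
  live b6: {f}→∅

Interference:
  a — {f}
  d — {f}
  e — ∅
  f — {a,d,g}
  g — {f}

Registers:
  {a,f} pairwise interfere (2-clique) ⇒ χ ≥ 2
  assign a→r1 d→r1 e→r0 f→r0 g→r1 — no edge inside a register ⇒ χ ≤ 2
  χ = 2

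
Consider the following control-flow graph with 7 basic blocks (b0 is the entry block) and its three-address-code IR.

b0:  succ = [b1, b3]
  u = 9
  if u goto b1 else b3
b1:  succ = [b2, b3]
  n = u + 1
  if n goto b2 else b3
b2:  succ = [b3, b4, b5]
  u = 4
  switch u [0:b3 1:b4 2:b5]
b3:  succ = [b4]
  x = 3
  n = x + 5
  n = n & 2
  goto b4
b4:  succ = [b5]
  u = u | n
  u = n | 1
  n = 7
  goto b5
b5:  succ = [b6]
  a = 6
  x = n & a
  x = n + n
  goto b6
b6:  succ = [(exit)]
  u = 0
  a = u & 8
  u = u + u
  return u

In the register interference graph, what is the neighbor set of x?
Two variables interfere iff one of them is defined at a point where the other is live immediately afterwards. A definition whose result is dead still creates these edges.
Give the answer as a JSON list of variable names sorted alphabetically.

Block summaries:
  b0: def={u} ue=∅
  b1: def={n} ue={u}
  b2: def={u} ue=∅
  b3: def={n,x} ue=∅
  b4: def={n,u} ue={n,u}
  b5: def={a,x} ue={n}
  b6: def={a,u} ue=∅

Liveness:
  b0 li=∅ lo={u}
  b1 li={u} lo={n,u}
  b2 li={n} lo={n,u}
  b3 li={u} lo={n,u}
  b4 li={n,u} lo={n}
  b5 li={n} lo=∅
  b6 li=∅ lo=∅

Conflict graph:
  a — {n,u}
  n — {a,u,x}
  u — {a,n,x}
  x — {n,u}

N(x) = ["n", "u"]

Answer: ["n", "u"]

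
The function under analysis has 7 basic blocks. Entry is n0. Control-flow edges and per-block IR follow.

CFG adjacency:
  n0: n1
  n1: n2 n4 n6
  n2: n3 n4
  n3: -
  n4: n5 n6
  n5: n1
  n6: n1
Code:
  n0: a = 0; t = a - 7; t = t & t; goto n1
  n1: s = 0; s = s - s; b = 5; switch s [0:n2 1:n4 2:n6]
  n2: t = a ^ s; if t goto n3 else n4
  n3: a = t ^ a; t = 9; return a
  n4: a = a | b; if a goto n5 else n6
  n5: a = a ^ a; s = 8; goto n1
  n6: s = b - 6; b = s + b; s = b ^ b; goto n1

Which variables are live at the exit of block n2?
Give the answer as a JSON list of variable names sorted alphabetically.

Answer: ["a", "b", "t"]

Working:
Block summaries:
  n0 def {a,t} use ∅
  n1 def {b,s} use ∅
  n2 def {t} use {a,s}
  n3 def {a,t} use {a,t}
  n4 def {a} use {a,b}
  n5 def {a,s} use {a}
  n6 def {b,s} use {b}

Liveness:
  n0: in=∅ out={a}
  n1: in={a} out={a,b,s}
  n2: in={a,b,s} out={a,b,t}
  n3: in={a,t} out=∅
  n4: in={a,b} out={a,b}
  n5: in={a} out={a}
  n6: in={a,b} out={a}

live-out(n2) = ["a", "b", "t"]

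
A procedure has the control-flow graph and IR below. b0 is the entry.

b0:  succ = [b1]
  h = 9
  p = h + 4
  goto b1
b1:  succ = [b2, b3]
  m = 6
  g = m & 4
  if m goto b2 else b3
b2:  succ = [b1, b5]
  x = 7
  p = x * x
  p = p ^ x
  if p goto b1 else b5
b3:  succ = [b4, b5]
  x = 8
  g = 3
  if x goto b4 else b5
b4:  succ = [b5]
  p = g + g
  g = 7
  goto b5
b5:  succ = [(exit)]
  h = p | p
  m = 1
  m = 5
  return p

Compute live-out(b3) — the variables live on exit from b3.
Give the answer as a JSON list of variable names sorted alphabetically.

def/use:
  b0: {h,p} / ∅
  b1: {g,m} / ∅
  b2: {p,x} / ∅
  b3: {g,x} / ∅
  b4: {g,p} / {g}
  b5: {h,m} / {p}

Liveness:
  b0 li=∅ lo={p}
  b1 li={p} lo={p}
  b2 li=∅ lo={p}
  b3 li={p} lo={g,p}
  b4 li={g} lo={p}
  b5 li={p} lo=∅

live-out(b3) = ["g", "p"]

Answer: ["g", "p"]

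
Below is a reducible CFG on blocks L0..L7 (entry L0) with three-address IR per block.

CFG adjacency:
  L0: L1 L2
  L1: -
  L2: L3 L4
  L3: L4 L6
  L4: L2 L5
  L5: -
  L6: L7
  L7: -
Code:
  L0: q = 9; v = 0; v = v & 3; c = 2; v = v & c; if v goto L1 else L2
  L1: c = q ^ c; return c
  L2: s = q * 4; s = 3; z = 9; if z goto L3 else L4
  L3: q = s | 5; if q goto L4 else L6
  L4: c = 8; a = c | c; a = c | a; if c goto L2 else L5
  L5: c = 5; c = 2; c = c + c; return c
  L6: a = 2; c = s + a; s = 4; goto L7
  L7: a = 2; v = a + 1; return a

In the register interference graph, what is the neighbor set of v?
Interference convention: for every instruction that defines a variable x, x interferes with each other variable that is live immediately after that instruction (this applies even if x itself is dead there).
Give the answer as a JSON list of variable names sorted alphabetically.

def/use:
  L0 def {c,q,v} use ∅
  L1 def {c} use {c,q}
  L2 def {s,z} use {q}
  L3 def {q} use {s}
  L4 def {a,c} use ∅
  L5 def {c} use ∅
  L6 def {a,c,s} use {s}
  L7 def {a,v} use ∅

Liveness:
  L0 li=∅ lo={c,q}
  L1 li={c,q} lo=∅
  L2 li={q} lo={q,s}
  L3 li={s} lo={q,s}
  L4 li={q} lo={q}
  L5 li=∅ lo=∅
  L6 li={s} lo=∅
  L7 li=∅ lo=∅

Interference:
  a↔{c,q,s,v}
  c↔{a,q,v}
  q↔{a,c,s,v,z}
  s↔{a,q,z}
  v↔{a,c,q}
  z↔{q,s}

N(v) = ["a", "c", "q"]

Answer: ["a", "c", "q"]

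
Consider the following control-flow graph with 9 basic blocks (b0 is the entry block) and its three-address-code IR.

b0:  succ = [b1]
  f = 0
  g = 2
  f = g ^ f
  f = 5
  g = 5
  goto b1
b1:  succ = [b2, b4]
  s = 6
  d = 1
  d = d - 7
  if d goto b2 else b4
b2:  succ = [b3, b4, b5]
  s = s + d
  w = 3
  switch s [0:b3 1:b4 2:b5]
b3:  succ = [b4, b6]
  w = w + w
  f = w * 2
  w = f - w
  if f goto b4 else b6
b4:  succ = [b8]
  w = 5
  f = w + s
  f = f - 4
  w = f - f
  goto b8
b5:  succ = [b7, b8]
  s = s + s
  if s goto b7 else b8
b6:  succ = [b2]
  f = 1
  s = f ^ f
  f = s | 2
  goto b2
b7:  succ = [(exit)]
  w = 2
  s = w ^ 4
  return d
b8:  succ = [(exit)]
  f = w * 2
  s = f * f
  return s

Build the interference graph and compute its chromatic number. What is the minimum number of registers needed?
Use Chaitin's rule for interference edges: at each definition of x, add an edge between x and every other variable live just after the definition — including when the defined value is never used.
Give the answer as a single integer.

Block summaries:
  b0 def {f,g} use ∅
  b1 def {d,s} use ∅
  b2 def {s,w} use {d,s}
  b3 def {f,w} use {w}
  b4 def {f,w} use {s}
  b5 def {s} use {s}
  b6 def {f,s} use ∅
  b7 def {s,w} use {d}
  b8 def {f,s} use {w}

Liveness:
  b0: in=∅ out=∅
  b1: in=∅ out={d,s}
  b2: in={d,s} out={d,s,w}
  b3: in={d,s,w} out={d,s}
  b4: in={s} out={w}
  b5: in={d,s,w} out={d,w}
  b6: in={d} out={d,s}
  b7: in={d} out=∅
  b8: in={w} out=∅

Interfere edges:
  d: {f,s,w}
  f: {d,g,s,w}
  g: {f}
  s: {d,f,w}
  w: {d,f,s}

Registers:
  clique {d,f,s,w} ⇒ need ≥ 4
  4-colouring: r0={f}  r1={d,g}  r2={s}  r3={w}
  χ = 4

Answer: 4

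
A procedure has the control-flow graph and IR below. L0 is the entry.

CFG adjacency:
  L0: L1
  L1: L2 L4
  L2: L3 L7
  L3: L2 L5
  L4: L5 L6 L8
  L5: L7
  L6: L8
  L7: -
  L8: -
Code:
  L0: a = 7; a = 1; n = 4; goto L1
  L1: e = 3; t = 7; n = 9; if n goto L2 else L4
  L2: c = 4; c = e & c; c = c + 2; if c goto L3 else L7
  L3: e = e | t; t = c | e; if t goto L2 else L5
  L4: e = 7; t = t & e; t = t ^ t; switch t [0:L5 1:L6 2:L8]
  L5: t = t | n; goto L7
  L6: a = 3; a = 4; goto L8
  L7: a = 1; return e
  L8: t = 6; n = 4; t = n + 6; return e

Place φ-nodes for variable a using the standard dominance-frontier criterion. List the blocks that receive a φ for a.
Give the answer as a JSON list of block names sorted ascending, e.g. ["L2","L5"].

idom tree: L1←L0 L2←L1 L3←L2 L4←L1 L5←L1 L6←L4 L7←L1 L8←L4
Join-block Dom:
  L2: preds {L1,L3}: {L0,L1} ∩ {L0,L1,L2,L3} = {L0,L1}; idom=L1
  L5: preds {L3,L4}: {L0,L1,L2,L3} ∩ {L0,L1,L4} = {L0,L1}; idom=L1
  L7: preds {L2,L5}: {L0,L1,L2} ∩ {L0,L1,L5} = {L0,L1}; idom=L1
  L8: preds {L4,L6}: {L0,L1,L4} ∩ {L0,L1,L4,L6} = {L0,L1,L4}; idom=L4

DF derivation:
  join L2 pred L1: · stop@L1
  join L2 pred L3: L3→L2 stop@L1
  join L5 pred L3: L3→L2 stop@L1
  join L5 pred L4: L4 stop@L1
  join L7 pred L2: L2 stop@L1
  join L7 pred L5: L5 stop@L1
  join L8 pred L4: · stop@L4
  join L8 pred L6: L6 stop@L4
  L0 → ∅
  L1 → ∅
  L2 → {L2,L5,L7}
  L3 → {L2,L5}
  L4 → {L5}
  L5 → {L7}
  L6 → {L8}
  L7 → ∅
  L8 → ∅

φ for a: defs {L0,L6,L7}
  DF⁺ = {L8}

Answer: ["L8"]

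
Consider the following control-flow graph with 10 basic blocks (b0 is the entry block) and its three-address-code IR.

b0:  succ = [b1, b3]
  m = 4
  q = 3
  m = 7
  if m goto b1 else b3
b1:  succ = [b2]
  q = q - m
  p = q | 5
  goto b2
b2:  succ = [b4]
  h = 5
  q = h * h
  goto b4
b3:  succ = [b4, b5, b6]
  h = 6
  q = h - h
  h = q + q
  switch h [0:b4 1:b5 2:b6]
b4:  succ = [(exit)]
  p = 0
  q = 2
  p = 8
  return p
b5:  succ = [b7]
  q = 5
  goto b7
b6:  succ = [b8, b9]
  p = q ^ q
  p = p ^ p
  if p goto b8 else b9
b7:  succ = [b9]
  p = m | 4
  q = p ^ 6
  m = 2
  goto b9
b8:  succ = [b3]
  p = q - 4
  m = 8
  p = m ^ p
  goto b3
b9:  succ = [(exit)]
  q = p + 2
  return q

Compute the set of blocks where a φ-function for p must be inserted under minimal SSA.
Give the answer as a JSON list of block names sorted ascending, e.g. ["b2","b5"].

idom tree: b1←b0 b2←b1 b3←b0 b4←b0 b5←b3 b6←b3 b7←b5 b8←b6 b9←b3
Dom∩ at merges:
  b3: preds {b0,b8}: {b0} ∩ {b0,b3,b6,b8} = {b0}; idom=b0
  b4: preds {b2,b3}: {b0,b1,b2} ∩ {b0,b3} = {b0}; idom=b0
  b9: preds {b6,b7}: {b0,b3,b6} ∩ {b0,b3,b5,b7} = {b0,b3}; idom=b3

DF derivation:
  join b3 pred b0: · stop@b0
  join b3 pred b8: b8→b6→b3 stop@b0
  join b4 pred b2: b2→b1 stop@b0
  join b4 pred b3: b3 stop@b0
  join b9 pred b6: b6 stop@b3
  join b9 pred b7: b7→b5 stop@b3
  b0 → ∅
  b1 → {b4}
  b2 → {b4}
  b3 → {b3,b4}
  b4 → ∅
  b5 → {b9}
  b6 → {b3,b9}
  b7 → {b9}
  b8 → {b3}
  b9 → ∅

φ for p: defs {b1,b4,b6,b7,b8}
  DF⁺ = {b3,b4,b9}

Answer: ["b3", "b4", "b9"]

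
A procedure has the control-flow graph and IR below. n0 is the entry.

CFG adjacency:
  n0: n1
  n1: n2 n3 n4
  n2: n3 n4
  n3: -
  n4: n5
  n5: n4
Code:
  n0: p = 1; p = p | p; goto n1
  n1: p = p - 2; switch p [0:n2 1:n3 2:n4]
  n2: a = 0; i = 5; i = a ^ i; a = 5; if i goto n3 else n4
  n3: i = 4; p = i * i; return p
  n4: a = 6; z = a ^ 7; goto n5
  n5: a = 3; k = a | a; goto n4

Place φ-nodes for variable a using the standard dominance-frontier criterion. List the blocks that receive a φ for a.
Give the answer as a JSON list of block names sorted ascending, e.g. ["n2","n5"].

Answer: ["n3", "n4"]

Derivation:
idom tree: n1←n0 n2←n1 n3←n1 n4←n1 n5←n4
Dom at joins:
  n3: preds {n1,n2}: {n0,n1} ∩ {n0,n1,n2} = {n0,n1}; idom=n1
  n4: preds {n1,n2,n5}: {n0,n1} ∩ {n0,n1,n2} ∩ {n0,n1,n4,n5} = {n0,n1}; idom=n1

DF derivation:
  join n3 pred n1: · stop@n1
  join n3 pred n2: n2 stop@n1
  join n4 pred n1: · stop@n1
  join n4 pred n2: n2 stop@n1
  join n4 pred n5: n5→n4 stop@n1
  n0: DF=∅
  n1: DF=∅
  n2: DF={n3,n4}
  n3: DF=∅
  n4: DF={n4}
  n5: DF={n4}

φ for a: defs {n2,n4,n5}
  DF⁺ = {n3,n4}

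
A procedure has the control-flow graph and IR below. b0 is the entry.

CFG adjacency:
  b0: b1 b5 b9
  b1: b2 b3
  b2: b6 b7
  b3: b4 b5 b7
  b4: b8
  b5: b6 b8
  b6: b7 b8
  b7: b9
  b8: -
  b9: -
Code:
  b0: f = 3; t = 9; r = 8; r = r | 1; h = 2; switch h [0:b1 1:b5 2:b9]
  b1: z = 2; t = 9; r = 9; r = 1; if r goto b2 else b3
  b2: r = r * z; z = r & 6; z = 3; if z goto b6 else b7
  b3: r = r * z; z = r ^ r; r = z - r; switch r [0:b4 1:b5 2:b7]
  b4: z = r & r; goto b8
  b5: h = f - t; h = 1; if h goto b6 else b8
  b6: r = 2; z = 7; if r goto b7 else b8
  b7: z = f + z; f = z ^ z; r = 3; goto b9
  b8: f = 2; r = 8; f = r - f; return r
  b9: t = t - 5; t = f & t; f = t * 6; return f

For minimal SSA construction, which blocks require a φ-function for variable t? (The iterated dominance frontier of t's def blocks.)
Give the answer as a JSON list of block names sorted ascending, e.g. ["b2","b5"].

idom tree: b1←b0 b2←b1 b3←b1 b4←b3 b5←b0 b6←b0 b7←b0 b8←b0 b9←b0
Dom∩ at merges:
  b5: preds {b0,b3}: {b0} ∩ {b0,b1,b3} = {b0}; idom=b0
  b6: preds {b2,b5}: {b0,b1,b2} ∩ {b0,b5} = {b0}; idom=b0
  b7: preds {b2,b3,b6}: {b0,b1,b2} ∩ {b0,b1,b3} ∩ {b0,b6} = {b0}; idom=b0
  b8: preds {b4,b5,b6}: {b0,b1,b3,b4} ∩ {b0,b5} ∩ {b0,b6} = {b0}; idom=b0
  b9: preds {b0,b7}: {b0} ∩ {b0,b7} = {b0}; idom=b0

Frontier:
  b5←b0: walk · to b0
  b5←b3: walk b3→b1 to b0
  b6←b2: walk b2→b1 to b0
  b6←b5: walk b5 to b0
  b7←b2: walk b2→b1 to b0
  b7←b3: walk b3→b1 to b0
  b7←b6: walk b6 to b0
  b8←b4: walk b4→b3→b1 to b0
  b8←b5: walk b5 to b0
  b8←b6: walk b6 to b0
  b9←b0: walk · to b0
  b9←b7: walk b7 to b0
  b0: DF=∅
  b1: DF={b5,b6,b7,b8}
  b2: DF={b6,b7}
  b3: DF={b5,b7,b8}
  b4: DF={b8}
  b5: DF={b6,b8}
  b6: DF={b7,b8}
  b7: DF={b9}
  b8: DF=∅
  b9: DF=∅

φ for t: defs {b0,b1,b9}
  DF⁺ = {b5,b6,b7,b8,b9}

Answer: ["b5", "b6", "b7", "b8", "b9"]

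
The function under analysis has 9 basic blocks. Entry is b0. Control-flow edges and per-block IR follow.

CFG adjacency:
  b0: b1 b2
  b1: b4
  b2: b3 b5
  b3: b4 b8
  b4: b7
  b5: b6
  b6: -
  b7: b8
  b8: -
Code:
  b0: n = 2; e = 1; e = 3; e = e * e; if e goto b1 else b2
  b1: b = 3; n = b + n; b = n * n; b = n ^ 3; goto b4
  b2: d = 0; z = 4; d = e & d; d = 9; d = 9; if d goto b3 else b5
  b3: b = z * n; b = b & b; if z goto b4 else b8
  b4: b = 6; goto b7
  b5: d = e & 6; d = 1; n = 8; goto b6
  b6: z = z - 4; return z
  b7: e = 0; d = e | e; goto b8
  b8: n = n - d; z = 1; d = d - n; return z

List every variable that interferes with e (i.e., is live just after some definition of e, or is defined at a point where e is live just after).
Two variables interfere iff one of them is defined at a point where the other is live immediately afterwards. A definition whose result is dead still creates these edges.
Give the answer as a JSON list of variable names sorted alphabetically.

def/use:
  b0: def={e,n} ue=∅
  b1: def={b,n} ue={n}
  b2: def={d,z} ue={e}
  b3: def={b} ue={n,z}
  b4: def={b} ue=∅
  b5: def={d,n} ue={e}
  b6: def={z} ue={z}
  b7: def={d,e} ue=∅
  b8: def={d,n,z} ue={d,n}

Liveness:
  b0: in=∅ out={e,n}
  b1: in={n} out={n}
  b2: in={e,n} out={d,e,n,z}
  b3: in={d,n,z} out={d,n}
  b4: in={n} out={n}
  b5: in={e,z} out={z}
  b6: in={z} out=∅
  b7: in={n} out={d,n}
  b8: in={d,n} out=∅

Interfere edges:
  b: {d,n,z}
  d: {b,e,n,z}
  e: {d,n,z}
  n: {b,d,e,z}
  z: {b,d,e,n}

N(e) = ["d", "n", "z"]

Answer: ["d", "n", "z"]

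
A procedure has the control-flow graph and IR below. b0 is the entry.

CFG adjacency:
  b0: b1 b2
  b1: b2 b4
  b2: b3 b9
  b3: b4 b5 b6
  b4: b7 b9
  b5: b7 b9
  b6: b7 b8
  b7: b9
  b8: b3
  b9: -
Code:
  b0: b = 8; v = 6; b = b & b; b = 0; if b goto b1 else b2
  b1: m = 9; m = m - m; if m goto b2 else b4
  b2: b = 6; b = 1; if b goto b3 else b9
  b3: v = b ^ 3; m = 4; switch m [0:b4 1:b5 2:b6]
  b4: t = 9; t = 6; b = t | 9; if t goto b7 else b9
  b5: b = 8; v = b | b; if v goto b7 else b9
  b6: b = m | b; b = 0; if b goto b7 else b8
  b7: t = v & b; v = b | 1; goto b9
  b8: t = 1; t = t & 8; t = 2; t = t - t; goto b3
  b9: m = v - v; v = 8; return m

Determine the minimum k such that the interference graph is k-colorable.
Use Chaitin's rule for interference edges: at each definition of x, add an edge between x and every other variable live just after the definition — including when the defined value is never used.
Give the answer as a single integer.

Answer: 3

Derivation:
def/use:
  b0: {b,v} / ∅
  b1: {m} / ∅
  b2: {b} / ∅
  b3: {m,v} / {b}
  b4: {b,t} / ∅
  b5: {b,v} / ∅
  b6: {b} / {b,m}
  b7: {t,v} / {b,v}
  b8: {t} / ∅
  b9: {m,v} / {v}

Live sets:
  b0 li=∅ lo={v}
  b1 li={v} lo={v}
  b2 li={v} lo={b,v}
  b3 li={b} lo={b,m,v}
  b4 li={v} lo={b,v}
  b5 li=∅ lo={b,v}
  b6 li={b,m,v} lo={b,v}
  b7 li={b,v} lo={v}
  b8 li={b} lo={b}
  b9 li={v} lo=∅

Conflict graph:
  b↔{m,t,v}
  m↔{b,v}
  t↔{b,v}
  v↔{b,m,t}

Colouring:
  lower bound: {b,m,v} mutually conflict ⇒ χ ≥ 3
  3-colouring: r0={b}  r1={v}  r2={m,t}
  χ = 3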